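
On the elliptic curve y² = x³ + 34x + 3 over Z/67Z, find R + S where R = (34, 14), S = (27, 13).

(34, 14) + (27, 13). λ = (13 - 14)/(27 - 34) ≡ 66/60 mod 67. 60⁻¹ ≡ 19 (mod 67), so λ ≡ 48.
  x = λ² - 34 - 27 = 2304 - 61 ≡ 32; y = λ·(34 - 32) - 14 ≡ 15. → (32, 15)

(32, 15)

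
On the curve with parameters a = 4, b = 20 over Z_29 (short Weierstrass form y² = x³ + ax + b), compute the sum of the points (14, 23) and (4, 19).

(10, 25)

(14, 23) + (4, 19). λ = (19 - 23)/(4 - 14) ≡ 25/19 mod 29. 19⁻¹ ≡ 26 (mod 29), so λ ≡ 12.
  x = λ² - 14 - 4 = 144 - 18 ≡ 10; y = λ·(14 - 10) - 23 ≡ 25. → (10, 25)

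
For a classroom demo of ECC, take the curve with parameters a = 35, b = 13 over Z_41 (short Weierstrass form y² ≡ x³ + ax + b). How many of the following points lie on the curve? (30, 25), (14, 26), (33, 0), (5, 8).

1

(30, 25): 25² ≡ 10, rhs ≡ 19 → off.
(14, 26): 26² ≡ 20, rhs ≡ 8 → off.
(33, 0): 0² ≡ 0, rhs ≡ 0 → on.
(5, 8): 8² ≡ 23, rhs ≡ 26 → off.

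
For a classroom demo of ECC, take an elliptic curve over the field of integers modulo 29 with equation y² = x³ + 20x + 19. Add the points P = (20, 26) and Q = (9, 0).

(25, 7)

(20, 26) + (9, 0). λ = (0 - 26)/(9 - 20) ≡ 3/18 mod 29. 18⁻¹ ≡ 21 (mod 29), so λ ≡ 5.
  x = λ² - 20 - 9 = 25 - 29 ≡ 25; y = λ·(20 - 25) - 26 ≡ 7. → (25, 7)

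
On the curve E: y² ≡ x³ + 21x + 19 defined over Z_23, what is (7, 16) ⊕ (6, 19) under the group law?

(19, 20)

(7, 16) + (6, 19). λ = (19 - 16)/(6 - 7) ≡ 3/22 mod 23. 22⁻¹ ≡ 22 (mod 23), so λ ≡ 20.
  x = λ² - 7 - 6 = 400 - 13 ≡ 19; y = λ·(7 - 19) - 16 ≡ 20. → (19, 20)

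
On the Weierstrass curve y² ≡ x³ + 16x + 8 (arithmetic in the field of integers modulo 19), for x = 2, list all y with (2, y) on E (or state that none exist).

none

x³ + 16x + 8 = 48 ≡ 10 (mod 19).
10 is a non-residue mod 19; no y exists.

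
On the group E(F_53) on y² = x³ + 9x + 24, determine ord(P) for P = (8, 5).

3

2P: tangent at (8, 5): λ = (3·8² + 9)/(2·5) ≡ 42/10. 10⁻¹ ≡ 16 (mod 53) since 10·16 = 160 ≡ 1, so λ ≡ 42·16 ≡ 36.
  x = λ² - 8 - 8 = 1296 - 16 ≡ 8; y = λ·(8 - 8) - 5 ≡ 48. → (8, 48)
3P: (8, 48) + (8, 5): same x and y₁ ≡ -y₂, so the sum is O.
3P = O, so the order is 3.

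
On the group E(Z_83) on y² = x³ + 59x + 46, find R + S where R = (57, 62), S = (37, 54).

(29, 82)

(57, 62) + (37, 54). λ = (54 - 62)/(37 - 57) ≡ 75/63 mod 83. 63⁻¹ ≡ 29 (mod 83) since 63·29 = 1827 ≡ 1, so λ ≡ 17.
  x = λ² - 57 - 37 = 289 - 94 ≡ 29; y = λ·(57 - 29) - 62 ≡ 82. → (29, 82)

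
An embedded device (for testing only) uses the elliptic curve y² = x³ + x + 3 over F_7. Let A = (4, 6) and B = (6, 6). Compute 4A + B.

(6, 1)

First 4A:
Double-and-add on 4 = (100)₂. Start with A = (4, 6) for the leading 1-bit.
double: tangent at (4, 6): λ = (3·4² + 1)/(2·6) ≡ 0/5. 5⁻¹ ≡ 3 (mod 7), so λ ≡ 0·3 ≡ 0.
  x = λ² - 4 - 4 = 0 - 8 ≡ 6; y = λ·(4 - 6) - 6 ≡ 1. → (6, 1)
double: tangent at (6, 1): λ = (3·6² + 1)/(2·1) ≡ 4/2. 2⁻¹ ≡ 4 (mod 7), so λ ≡ 4·4 ≡ 2.
  x = λ² - 6 - 6 = 4 - 12 ≡ 6; y = λ·(6 - 6) - 1 ≡ 6. → (6, 6)
4A = (6, 6).
Finally 4A + B:
tangent at (6, 6): λ = (3·6² + 1)/(2·6) ≡ 4/5. 5⁻¹ ≡ 3 (mod 7) since 5·3 = 15 ≡ 1, so λ ≡ 4·3 ≡ 5.
  x = λ² - 6 - 6 = 25 - 12 ≡ 6; y = λ·(6 - 6) - 6 ≡ 1. → (6, 1)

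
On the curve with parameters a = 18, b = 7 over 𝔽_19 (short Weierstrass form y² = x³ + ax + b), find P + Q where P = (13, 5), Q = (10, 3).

(7, 18)

(13, 5) + (10, 3). λ = (3 - 5)/(10 - 13) ≡ 17/16 mod 19. 16⁻¹ ≡ 6 (mod 19), so λ ≡ 7.
  x = λ² - 13 - 10 = 49 - 23 ≡ 7; y = λ·(13 - 7) - 5 ≡ 18. → (7, 18)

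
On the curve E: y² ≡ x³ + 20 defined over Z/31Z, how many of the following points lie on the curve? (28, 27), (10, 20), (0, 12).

(28, 27): 27² ≡ 16, rhs ≡ 24 → off.
(10, 20): 20² ≡ 28, rhs ≡ 28 → on.
(0, 12): 12² ≡ 20, rhs ≡ 20 → on.

2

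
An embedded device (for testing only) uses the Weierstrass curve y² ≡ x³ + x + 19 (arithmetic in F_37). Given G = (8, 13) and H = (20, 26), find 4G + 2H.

First 4G:
Double-and-add on 4 = (100)₂. Start with G = (8, 13) for the leading 1-bit.
double: tangent at (8, 13): λ = (3·8² + 1)/(2·13) ≡ 8/26. 26⁻¹ ≡ 10 (mod 37), so λ ≡ 8·10 ≡ 6.
  x = λ² - 8 - 8 = 36 - 16 ≡ 20; y = λ·(8 - 20) - 13 ≡ 26. → (20, 26)
double: tangent at (20, 26): λ = (3·20² + 1)/(2·26) ≡ 17/15. 15⁻¹ ≡ 5 (mod 37) since 15·5 = 75 ≡ 1, so λ ≡ 17·5 ≡ 11.
  x = λ² - 20 - 20 = 121 - 40 ≡ 7; y = λ·(20 - 7) - 26 ≡ 6. → (7, 6)
4G = (7, 6).
Next 2H:
Repeated addition: build up to 2H.
2H: tangent at (20, 26): λ = (3·20² + 1)/(2·26) ≡ 17/15. 15⁻¹ ≡ 5 (mod 37), so λ ≡ 17·5 ≡ 11.
  x = λ² - 20 - 20 = 121 - 40 ≡ 7; y = λ·(20 - 7) - 26 ≡ 6. → (7, 6)
2H = (7, 6).
Finally 4G + 2H:
tangent at (7, 6): λ = (3·7² + 1)/(2·6) ≡ 0/12. 12⁻¹ ≡ 34 (mod 37), so λ ≡ 0·34 ≡ 0.
  x = λ² - 7 - 7 = 0 - 14 ≡ 23; y = λ·(7 - 23) - 6 ≡ 31. → (23, 31)

(23, 31)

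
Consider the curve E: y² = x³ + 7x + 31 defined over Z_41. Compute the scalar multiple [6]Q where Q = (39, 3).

Repeated addition: build up to 6Q.
2Q: tangent at (39, 3): λ = (3·39² + 7)/(2·3) ≡ 19/6. 6⁻¹ ≡ 7 (mod 41), so λ ≡ 19·7 ≡ 10.
  x = λ² - 39 - 39 = 100 - 78 ≡ 22; y = λ·(39 - 22) - 3 ≡ 3. → (22, 3)
3Q: (22, 3) + (39, 3). λ = (3 - 3)/(39 - 22) ≡ 0/17 mod 41. 17⁻¹ ≡ 29 (mod 41) since 17·29 = 493 ≡ 1, so λ ≡ 0.
  x = λ² - 22 - 39 = 0 - 61 ≡ 21; y = λ·(22 - 21) - 3 ≡ 38. → (21, 38)
4Q: (21, 38) + (39, 3). λ = (3 - 38)/(39 - 21) ≡ 6/18 mod 41. 18⁻¹ ≡ 16 (mod 41), so λ ≡ 14.
  x = λ² - 21 - 39 = 196 - 60 ≡ 13; y = λ·(21 - 13) - 38 ≡ 33. → (13, 33)
5Q: (13, 33) + (39, 3). λ = (3 - 33)/(39 - 13) ≡ 11/26 mod 41. 26⁻¹ ≡ 30 (mod 41), so λ ≡ 2.
  x = λ² - 13 - 39 = 4 - 52 ≡ 34; y = λ·(13 - 34) - 33 ≡ 7. → (34, 7)
6Q: (34, 7) + (39, 3). λ = (3 - 7)/(39 - 34) ≡ 37/5 mod 41. 5⁻¹ ≡ 33 (mod 41), so λ ≡ 32.
  x = λ² - 34 - 39 = 1024 - 73 ≡ 8; y = λ·(34 - 8) - 7 ≡ 5. → (8, 5)

(8, 5)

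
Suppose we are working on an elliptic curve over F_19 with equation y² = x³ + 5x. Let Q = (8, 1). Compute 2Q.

(1, 14)

tangent at (8, 1): λ = (3·8² + 5)/(2·1) ≡ 7/2. 2⁻¹ ≡ 10 (mod 19) since 2·10 = 20 ≡ 1, so λ ≡ 7·10 ≡ 13.
  x = λ² - 8 - 8 = 169 - 16 ≡ 1; y = λ·(8 - 1) - 1 ≡ 14. → (1, 14)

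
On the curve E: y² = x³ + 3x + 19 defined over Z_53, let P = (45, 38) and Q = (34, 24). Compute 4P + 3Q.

(48, 12)

First 4P:
Double-and-add on 4 = (100)₂. Start with P = (45, 38) for the leading 1-bit.
double: tangent at (45, 38): λ = (3·45² + 3)/(2·38) ≡ 36/23. 23⁻¹ ≡ 30 (mod 53) since 23·30 = 690 ≡ 1, so λ ≡ 36·30 ≡ 20.
  x = λ² - 45 - 45 = 400 - 90 ≡ 45; y = λ·(45 - 45) - 38 ≡ 15. → (45, 15)
double: tangent at (45, 15): λ = (3·45² + 3)/(2·15) ≡ 36/30. 30⁻¹ ≡ 23 (mod 53), so λ ≡ 36·23 ≡ 33.
  x = λ² - 45 - 45 = 1089 - 90 ≡ 45; y = λ·(45 - 45) - 15 ≡ 38. → (45, 38)
4P = (45, 38).
Next 3Q:
Repeated addition: build up to 3Q.
2Q: tangent at (34, 24): λ = (3·34² + 3)/(2·24) ≡ 26/48. 48⁻¹ ≡ 21 (mod 53) since 48·21 = 1008 ≡ 1, so λ ≡ 26·21 ≡ 16.
  x = λ² - 34 - 34 = 256 - 68 ≡ 29; y = λ·(34 - 29) - 24 ≡ 3. → (29, 3)
3Q: (29, 3) + (34, 24). λ = (24 - 3)/(34 - 29) ≡ 21/5 mod 53. 5⁻¹ ≡ 32 (mod 53) since 5·32 = 160 ≡ 1, so λ ≡ 36.
  x = λ² - 29 - 34 = 1296 - 63 ≡ 14; y = λ·(29 - 14) - 3 ≡ 7. → (14, 7)
3Q = (14, 7).
Finally 4P + 3Q:
(45, 38) + (14, 7). λ = (7 - 38)/(14 - 45) ≡ 22/22 mod 53. 22⁻¹ ≡ 41 (mod 53) since 22·41 = 902 ≡ 1, so λ ≡ 1.
  x = λ² - 45 - 14 = 1 - 59 ≡ 48; y = λ·(45 - 48) - 38 ≡ 12. → (48, 12)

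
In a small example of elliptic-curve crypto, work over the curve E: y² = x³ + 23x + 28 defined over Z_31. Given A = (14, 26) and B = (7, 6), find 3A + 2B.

First 3A:
Repeated addition: build up to 3A.
2A: tangent at (14, 26): λ = (3·14² + 23)/(2·26) ≡ 22/21. 21⁻¹ ≡ 3 (mod 31) since 21·3 = 63 ≡ 1, so λ ≡ 22·3 ≡ 4.
  x = λ² - 14 - 14 = 16 - 28 ≡ 19; y = λ·(14 - 19) - 26 ≡ 16. → (19, 16)
3A: (19, 16) + (14, 26). λ = (26 - 16)/(14 - 19) ≡ 10/26 mod 31. 26⁻¹ ≡ 6 (mod 31), so λ ≡ 29.
  x = λ² - 19 - 14 = 841 - 33 ≡ 2; y = λ·(19 - 2) - 16 ≡ 12. → (2, 12)
3A = (2, 12).
Next 2B:
Repeated addition: build up to 2B.
2B: tangent at (7, 6): λ = (3·7² + 23)/(2·6) ≡ 15/12. 12⁻¹ ≡ 13 (mod 31), so λ ≡ 15·13 ≡ 9.
  x = λ² - 7 - 7 = 81 - 14 ≡ 5; y = λ·(7 - 5) - 6 ≡ 12. → (5, 12)
2B = (5, 12).
Finally 3A + 2B:
(2, 12) + (5, 12). λ = (12 - 12)/(5 - 2) ≡ 0/3 mod 31. 3⁻¹ ≡ 21 (mod 31), so λ ≡ 0.
  x = λ² - 2 - 5 = 0 - 7 ≡ 24; y = λ·(2 - 24) - 12 ≡ 19. → (24, 19)

(24, 19)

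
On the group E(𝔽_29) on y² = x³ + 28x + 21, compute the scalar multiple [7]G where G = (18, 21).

(13, 28)

Double-and-add on 7 = (111)₂. Start with G = (18, 21) for the leading 1-bit.
double: tangent at (18, 21): λ = (3·18² + 28)/(2·21) ≡ 14/13. 13⁻¹ ≡ 9 (mod 29), so λ ≡ 14·9 ≡ 10.
  x = λ² - 18 - 18 = 100 - 36 ≡ 6; y = λ·(18 - 6) - 21 ≡ 12. → (6, 12)
add G: (6, 12) + (18, 21). λ = (21 - 12)/(18 - 6) ≡ 9/12 mod 29. 12⁻¹ ≡ 17 (mod 29), so λ ≡ 8.
  x = λ² - 6 - 18 = 64 - 24 ≡ 11; y = λ·(6 - 11) - 12 ≡ 6. → (11, 6)
double: tangent at (11, 6): λ = (3·11² + 28)/(2·6) ≡ 14/12. 12⁻¹ ≡ 17 (mod 29), so λ ≡ 14·17 ≡ 6.
  x = λ² - 11 - 11 = 36 - 22 ≡ 14; y = λ·(11 - 14) - 6 ≡ 5. → (14, 5)
add G: (14, 5) + (18, 21). λ = (21 - 5)/(18 - 14) ≡ 16/4 mod 29. 4⁻¹ ≡ 22 (mod 29), so λ ≡ 4.
  x = λ² - 14 - 18 = 16 - 32 ≡ 13; y = λ·(14 - 13) - 5 ≡ 28. → (13, 28)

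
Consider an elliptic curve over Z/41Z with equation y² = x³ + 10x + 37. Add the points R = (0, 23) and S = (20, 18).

(39, 38)

(0, 23) + (20, 18). λ = (18 - 23)/(20 - 0) ≡ 36/20 mod 41. 20⁻¹ ≡ 39 (mod 41) since 20·39 = 780 ≡ 1, so λ ≡ 10.
  x = λ² - 0 - 20 = 100 - 20 ≡ 39; y = λ·(0 - 39) - 23 ≡ 38. → (39, 38)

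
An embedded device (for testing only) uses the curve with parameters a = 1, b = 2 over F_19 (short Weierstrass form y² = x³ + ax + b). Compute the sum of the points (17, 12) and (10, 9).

(17, 7)

(17, 12) + (10, 9). λ = (9 - 12)/(10 - 17) ≡ 16/12 mod 19. 12⁻¹ ≡ 8 (mod 19) since 12·8 = 96 ≡ 1, so λ ≡ 14.
  x = λ² - 17 - 10 = 196 - 27 ≡ 17; y = λ·(17 - 17) - 12 ≡ 7. → (17, 7)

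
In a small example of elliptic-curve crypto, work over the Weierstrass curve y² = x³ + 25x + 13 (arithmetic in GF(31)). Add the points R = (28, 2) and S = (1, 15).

(30, 7)

(28, 2) + (1, 15). λ = (15 - 2)/(1 - 28) ≡ 13/4 mod 31. 4⁻¹ ≡ 8 (mod 31), so λ ≡ 11.
  x = λ² - 28 - 1 = 121 - 29 ≡ 30; y = λ·(28 - 30) - 2 ≡ 7. → (30, 7)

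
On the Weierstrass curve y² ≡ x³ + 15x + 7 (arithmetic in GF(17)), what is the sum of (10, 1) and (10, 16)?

O

The two points share x = 10 and their y-coordinates satisfy 1 + 16 ≡ 0 (mod 17), so they are inverses. Their sum is O.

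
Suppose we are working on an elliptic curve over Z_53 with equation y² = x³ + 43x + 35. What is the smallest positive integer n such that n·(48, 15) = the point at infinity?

9

2P: tangent at (48, 15): λ = (3·48² + 43)/(2·15) ≡ 12/30. 30⁻¹ ≡ 23 (mod 53), so λ ≡ 12·23 ≡ 11.
  x = λ² - 48 - 48 = 121 - 96 ≡ 25; y = λ·(48 - 25) - 15 ≡ 26. → (25, 26)
3P: (25, 26) + (48, 15). λ = (15 - 26)/(48 - 25) ≡ 42/23 mod 53. 23⁻¹ ≡ 30 (mod 53) since 23·30 = 690 ≡ 1, so λ ≡ 41.
  x = λ² - 25 - 48 = 1681 - 73 ≡ 18; y = λ·(25 - 18) - 26 ≡ 49. → (18, 49)
4P: (18, 49) + (48, 15). λ = (15 - 49)/(48 - 18) ≡ 19/30 mod 53. 30⁻¹ ≡ 23 (mod 53) since 30·23 = 690 ≡ 1, so λ ≡ 13.
  x = λ² - 18 - 48 = 169 - 66 ≡ 50; y = λ·(18 - 50) - 49 ≡ 12. → (50, 12)
5P: (50, 12) + (48, 15). λ = (15 - 12)/(48 - 50) ≡ 3/51 mod 53. 51⁻¹ ≡ 26 (mod 53) since 51·26 = 1326 ≡ 1, so λ ≡ 25.
  x = λ² - 50 - 48 = 625 - 98 ≡ 50; y = λ·(50 - 50) - 12 ≡ 41. → (50, 41)
6P: (50, 41) + (48, 15). λ = (15 - 41)/(48 - 50) ≡ 27/51 mod 53. 51⁻¹ ≡ 26 (mod 53) since 51·26 = 1326 ≡ 1, so λ ≡ 13.
  x = λ² - 50 - 48 = 169 - 98 ≡ 18; y = λ·(50 - 18) - 41 ≡ 4. → (18, 4)
7P: (18, 4) + (48, 15). λ = (15 - 4)/(48 - 18) ≡ 11/30 mod 53. 30⁻¹ ≡ 23 (mod 53), so λ ≡ 41.
  x = λ² - 18 - 48 = 1681 - 66 ≡ 25; y = λ·(18 - 25) - 4 ≡ 27. → (25, 27)
8P: (25, 27) + (48, 15). λ = (15 - 27)/(48 - 25) ≡ 41/23 mod 53. 23⁻¹ ≡ 30 (mod 53) since 23·30 = 690 ≡ 1, so λ ≡ 11.
  x = λ² - 25 - 48 = 121 - 73 ≡ 48; y = λ·(25 - 48) - 27 ≡ 38. → (48, 38)
9P: (48, 38) + (48, 15): same x and y₁ ≡ -y₂, so the sum is the point at infinity.
9P = the point at infinity, so the order is 9.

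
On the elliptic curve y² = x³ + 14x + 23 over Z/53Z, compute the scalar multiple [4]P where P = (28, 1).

(51, 26)

Repeated addition: build up to 4P.
2P: tangent at (28, 1): λ = (3·28² + 14)/(2·1) ≡ 34/2. 2⁻¹ ≡ 27 (mod 53) since 2·27 = 54 ≡ 1, so λ ≡ 34·27 ≡ 17.
  x = λ² - 28 - 28 = 289 - 56 ≡ 21; y = λ·(28 - 21) - 1 ≡ 12. → (21, 12)
3P: (21, 12) + (28, 1). λ = (1 - 12)/(28 - 21) ≡ 42/7 mod 53. 7⁻¹ ≡ 38 (mod 53), so λ ≡ 6.
  x = λ² - 21 - 28 = 36 - 49 ≡ 40; y = λ·(21 - 40) - 12 ≡ 33. → (40, 33)
4P: (40, 33) + (28, 1). λ = (1 - 33)/(28 - 40) ≡ 21/41 mod 53. 41⁻¹ ≡ 22 (mod 53) since 41·22 = 902 ≡ 1, so λ ≡ 38.
  x = λ² - 40 - 28 = 1444 - 68 ≡ 51; y = λ·(40 - 51) - 33 ≡ 26. → (51, 26)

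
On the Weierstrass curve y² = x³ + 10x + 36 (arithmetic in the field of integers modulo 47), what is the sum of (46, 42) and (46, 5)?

O

The two points share x = 46 and their y-coordinates satisfy 42 + 5 ≡ 0 (mod 47), so they are inverses. Their sum is the point at infinity.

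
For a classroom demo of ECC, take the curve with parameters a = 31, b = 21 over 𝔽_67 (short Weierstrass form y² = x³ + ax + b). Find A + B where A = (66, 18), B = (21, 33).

(66, 18) + (21, 33). λ = (33 - 18)/(21 - 66) ≡ 15/22 mod 67. 22⁻¹ ≡ 64 (mod 67), so λ ≡ 22.
  x = λ² - 66 - 21 = 484 - 87 ≡ 62; y = λ·(66 - 62) - 18 ≡ 3. → (62, 3)

(62, 3)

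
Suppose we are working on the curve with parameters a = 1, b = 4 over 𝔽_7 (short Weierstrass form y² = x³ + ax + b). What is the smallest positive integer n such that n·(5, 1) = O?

2P: tangent at (5, 1): λ = (3·5² + 1)/(2·1) ≡ 6/2. 2⁻¹ ≡ 4 (mod 7), so λ ≡ 6·4 ≡ 3.
  x = λ² - 5 - 5 = 9 - 10 ≡ 6; y = λ·(5 - 6) - 1 ≡ 3. → (6, 3)
3P: (6, 3) + (5, 1). λ = (1 - 3)/(5 - 6) ≡ 5/6 mod 7. 6⁻¹ ≡ 6 (mod 7), so λ ≡ 2.
  x = λ² - 6 - 5 = 4 - 11 ≡ 0; y = λ·(6 - 0) - 3 ≡ 2. → (0, 2)
4P: (0, 2) + (5, 1). λ = (1 - 2)/(5 - 0) ≡ 6/5 mod 7. 5⁻¹ ≡ 3 (mod 7), so λ ≡ 4.
  x = λ² - 0 - 5 = 16 - 5 ≡ 4; y = λ·(0 - 4) - 2 ≡ 3. → (4, 3)
5P: (4, 3) + (5, 1). λ = (1 - 3)/(5 - 4) ≡ 5/1 mod 7. 1⁻¹ ≡ 1 (mod 7), so λ ≡ 5.
  x = λ² - 4 - 5 = 25 - 9 ≡ 2; y = λ·(4 - 2) - 3 ≡ 0. → (2, 0)
6P: (2, 0) + (5, 1). λ = (1 - 0)/(5 - 2) ≡ 1/3 mod 7. 3⁻¹ ≡ 5 (mod 7), so λ ≡ 5.
  x = λ² - 2 - 5 = 25 - 7 ≡ 4; y = λ·(2 - 4) - 0 ≡ 4. → (4, 4)
7P: (4, 4) + (5, 1). λ = (1 - 4)/(5 - 4) ≡ 4/1 mod 7. 1⁻¹ ≡ 1 (mod 7), so λ ≡ 4.
  x = λ² - 4 - 5 = 16 - 9 ≡ 0; y = λ·(4 - 0) - 4 ≡ 5. → (0, 5)
8P: (0, 5) + (5, 1). λ = (1 - 5)/(5 - 0) ≡ 3/5 mod 7. 5⁻¹ ≡ 3 (mod 7), so λ ≡ 2.
  x = λ² - 0 - 5 = 4 - 5 ≡ 6; y = λ·(0 - 6) - 5 ≡ 4. → (6, 4)
9P: (6, 4) + (5, 1). λ = (1 - 4)/(5 - 6) ≡ 4/6 mod 7. 6⁻¹ ≡ 6 (mod 7), so λ ≡ 3.
  x = λ² - 6 - 5 = 9 - 11 ≡ 5; y = λ·(6 - 5) - 4 ≡ 6. → (5, 6)
10P: (5, 6) + (5, 1): same x and y₁ ≡ -y₂, so the sum is O.
10P = O, so the order is 10.

10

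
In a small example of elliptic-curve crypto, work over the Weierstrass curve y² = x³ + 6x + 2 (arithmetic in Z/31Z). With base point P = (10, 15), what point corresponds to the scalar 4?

Repeated addition: build up to 4P.
2P: tangent at (10, 15): λ = (3·10² + 6)/(2·15) ≡ 27/30. 30⁻¹ ≡ 30 (mod 31) since 30·30 = 900 ≡ 1, so λ ≡ 27·30 ≡ 4.
  x = λ² - 10 - 10 = 16 - 20 ≡ 27; y = λ·(10 - 27) - 15 ≡ 10. → (27, 10)
3P: (27, 10) + (10, 15). λ = (15 - 10)/(10 - 27) ≡ 5/14 mod 31. 14⁻¹ ≡ 20 (mod 31), so λ ≡ 7.
  x = λ² - 27 - 10 = 49 - 37 ≡ 12; y = λ·(27 - 12) - 10 ≡ 2. → (12, 2)
4P: (12, 2) + (10, 15). λ = (15 - 2)/(10 - 12) ≡ 13/29 mod 31. 29⁻¹ ≡ 15 (mod 31) since 29·15 = 435 ≡ 1, so λ ≡ 9.
  x = λ² - 12 - 10 = 81 - 22 ≡ 28; y = λ·(12 - 28) - 2 ≡ 9. → (28, 9)

(28, 9)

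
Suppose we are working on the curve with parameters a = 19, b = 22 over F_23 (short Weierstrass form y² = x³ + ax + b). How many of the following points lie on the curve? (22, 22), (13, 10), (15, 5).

(22, 22): 22² ≡ 1, rhs ≡ 2 → off.
(13, 10): 10² ≡ 8, rhs ≡ 5 → off.
(15, 5): 5² ≡ 2, rhs ≡ 2 → on.

1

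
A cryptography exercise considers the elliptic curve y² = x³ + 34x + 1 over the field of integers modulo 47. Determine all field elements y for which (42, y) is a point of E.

x³ + 34x + 1 = 75517 ≡ 35 (mod 47).
35 is a non-residue mod 47; no y exists.

none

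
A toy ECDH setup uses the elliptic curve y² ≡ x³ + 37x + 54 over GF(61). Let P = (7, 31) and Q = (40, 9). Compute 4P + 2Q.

First 4P:
Repeated addition: build up to 4P.
2P: tangent at (7, 31): λ = (3·7² + 37)/(2·31) ≡ 1/1. 1⁻¹ ≡ 1 (mod 61) since 1·1 = 1 ≡ 1, so λ ≡ 1·1 ≡ 1.
  x = λ² - 7 - 7 = 1 - 14 ≡ 48; y = λ·(7 - 48) - 31 ≡ 50. → (48, 50)
3P: (48, 50) + (7, 31). λ = (31 - 50)/(7 - 48) ≡ 42/20 mod 61. 20⁻¹ ≡ 58 (mod 61) since 20·58 = 1160 ≡ 1, so λ ≡ 57.
  x = λ² - 48 - 7 = 3249 - 55 ≡ 22; y = λ·(48 - 22) - 50 ≡ 29. → (22, 29)
4P: (22, 29) + (7, 31). λ = (31 - 29)/(7 - 22) ≡ 2/46 mod 61. 46⁻¹ ≡ 4 (mod 61), so λ ≡ 8.
  x = λ² - 22 - 7 = 64 - 29 ≡ 35; y = λ·(22 - 35) - 29 ≡ 50. → (35, 50)
4P = (35, 50).
Next 2Q:
Repeated addition: build up to 2Q.
2Q: tangent at (40, 9): λ = (3·40² + 37)/(2·9) ≡ 18/18. 18⁻¹ ≡ 17 (mod 61) since 18·17 = 306 ≡ 1, so λ ≡ 18·17 ≡ 1.
  x = λ² - 40 - 40 = 1 - 80 ≡ 43; y = λ·(40 - 43) - 9 ≡ 49. → (43, 49)
2Q = (43, 49).
Finally 4P + 2Q:
(35, 50) + (43, 49). λ = (49 - 50)/(43 - 35) ≡ 60/8 mod 61. 8⁻¹ ≡ 23 (mod 61), so λ ≡ 38.
  x = λ² - 35 - 43 = 1444 - 78 ≡ 24; y = λ·(35 - 24) - 50 ≡ 2. → (24, 2)

(24, 2)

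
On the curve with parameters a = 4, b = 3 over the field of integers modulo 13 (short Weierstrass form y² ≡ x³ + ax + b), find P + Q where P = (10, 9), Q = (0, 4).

(10, 9) + (0, 4). λ = (4 - 9)/(0 - 10) ≡ 8/3 mod 13. 3⁻¹ ≡ 9 (mod 13), so λ ≡ 7.
  x = λ² - 10 - 0 = 49 - 10 ≡ 0; y = λ·(10 - 0) - 9 ≡ 9. → (0, 9)

(0, 9)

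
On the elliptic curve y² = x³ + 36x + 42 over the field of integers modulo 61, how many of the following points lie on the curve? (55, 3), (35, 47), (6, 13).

(55, 3): 3² ≡ 9, rhs ≡ 37 → off.
(35, 47): 47² ≡ 13, rhs ≡ 13 → on.
(6, 13): 13² ≡ 47, rhs ≡ 47 → on.

2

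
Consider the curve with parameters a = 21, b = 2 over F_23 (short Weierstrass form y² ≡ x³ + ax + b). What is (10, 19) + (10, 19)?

(12, 21)

tangent at (10, 19): λ = (3·10² + 21)/(2·19) ≡ 22/15. 15⁻¹ ≡ 20 (mod 23), so λ ≡ 22·20 ≡ 3.
  x = λ² - 10 - 10 = 9 - 20 ≡ 12; y = λ·(10 - 12) - 19 ≡ 21. → (12, 21)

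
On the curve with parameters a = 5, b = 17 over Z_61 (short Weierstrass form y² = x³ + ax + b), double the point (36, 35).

(53, 40)

tangent at (36, 35): λ = (3·36² + 5)/(2·35) ≡ 50/9. 9⁻¹ ≡ 34 (mod 61), so λ ≡ 50·34 ≡ 53.
  x = λ² - 36 - 36 = 2809 - 72 ≡ 53; y = λ·(36 - 53) - 35 ≡ 40. → (53, 40)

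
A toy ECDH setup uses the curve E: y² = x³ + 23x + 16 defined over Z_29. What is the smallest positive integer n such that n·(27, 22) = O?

2P: tangent at (27, 22): λ = (3·27² + 23)/(2·22) ≡ 6/15. 15⁻¹ ≡ 2 (mod 29), so λ ≡ 6·2 ≡ 12.
  x = λ² - 27 - 27 = 144 - 54 ≡ 3; y = λ·(27 - 3) - 22 ≡ 5. → (3, 5)
3P: (3, 5) + (27, 22). λ = (22 - 5)/(27 - 3) ≡ 17/24 mod 29. 24⁻¹ ≡ 23 (mod 29) since 24·23 = 552 ≡ 1, so λ ≡ 14.
  x = λ² - 3 - 27 = 196 - 30 ≡ 21; y = λ·(3 - 21) - 5 ≡ 4. → (21, 4)
4P: (21, 4) + (27, 22). λ = (22 - 4)/(27 - 21) ≡ 18/6 mod 29. 6⁻¹ ≡ 5 (mod 29), so λ ≡ 3.
  x = λ² - 21 - 27 = 9 - 48 ≡ 19; y = λ·(21 - 19) - 4 ≡ 2. → (19, 2)
5P: (19, 2) + (27, 22). λ = (22 - 2)/(27 - 19) ≡ 20/8 mod 29. 8⁻¹ ≡ 11 (mod 29) since 8·11 = 88 ≡ 1, so λ ≡ 17.
  x = λ² - 19 - 27 = 289 - 46 ≡ 11; y = λ·(19 - 11) - 2 ≡ 18. → (11, 18)
6P: (11, 18) + (27, 22). λ = (22 - 18)/(27 - 11) ≡ 4/16 mod 29. 16⁻¹ ≡ 20 (mod 29) since 16·20 = 320 ≡ 1, so λ ≡ 22.
  x = λ² - 11 - 27 = 484 - 38 ≡ 11; y = λ·(11 - 11) - 18 ≡ 11. → (11, 11)
7P: (11, 11) + (27, 22). λ = (22 - 11)/(27 - 11) ≡ 11/16 mod 29. 16⁻¹ ≡ 20 (mod 29) since 16·20 = 320 ≡ 1, so λ ≡ 17.
  x = λ² - 11 - 27 = 289 - 38 ≡ 19; y = λ·(11 - 19) - 11 ≡ 27. → (19, 27)
8P: (19, 27) + (27, 22). λ = (22 - 27)/(27 - 19) ≡ 24/8 mod 29. 8⁻¹ ≡ 11 (mod 29), so λ ≡ 3.
  x = λ² - 19 - 27 = 9 - 46 ≡ 21; y = λ·(19 - 21) - 27 ≡ 25. → (21, 25)
9P: (21, 25) + (27, 22). λ = (22 - 25)/(27 - 21) ≡ 26/6 mod 29. 6⁻¹ ≡ 5 (mod 29) since 6·5 = 30 ≡ 1, so λ ≡ 14.
  x = λ² - 21 - 27 = 196 - 48 ≡ 3; y = λ·(21 - 3) - 25 ≡ 24. → (3, 24)
10P: (3, 24) + (27, 22). λ = (22 - 24)/(27 - 3) ≡ 27/24 mod 29. 24⁻¹ ≡ 23 (mod 29) since 24·23 = 552 ≡ 1, so λ ≡ 12.
  x = λ² - 3 - 27 = 144 - 30 ≡ 27; y = λ·(3 - 27) - 24 ≡ 7. → (27, 7)
11P: (27, 7) + (27, 22): same x and y₁ ≡ -y₂, so the sum is O.
11P = O, so the order is 11.

11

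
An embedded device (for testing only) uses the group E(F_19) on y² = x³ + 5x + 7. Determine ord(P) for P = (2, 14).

2P: tangent at (2, 14): λ = (3·2² + 5)/(2·14) ≡ 17/9. 9⁻¹ ≡ 17 (mod 19), so λ ≡ 17·17 ≡ 4.
  x = λ² - 2 - 2 = 16 - 4 ≡ 12; y = λ·(2 - 12) - 14 ≡ 3. → (12, 3)
3P: (12, 3) + (2, 14). λ = (14 - 3)/(2 - 12) ≡ 11/9 mod 19. 9⁻¹ ≡ 17 (mod 19) since 9·17 = 153 ≡ 1, so λ ≡ 16.
  x = λ² - 12 - 2 = 256 - 14 ≡ 14; y = λ·(12 - 14) - 3 ≡ 3. → (14, 3)
4P: (14, 3) + (2, 14). λ = (14 - 3)/(2 - 14) ≡ 11/7 mod 19. 7⁻¹ ≡ 11 (mod 19), so λ ≡ 7.
  x = λ² - 14 - 2 = 49 - 16 ≡ 14; y = λ·(14 - 14) - 3 ≡ 16. → (14, 16)
5P: (14, 16) + (2, 14). λ = (14 - 16)/(2 - 14) ≡ 17/7 mod 19. 7⁻¹ ≡ 11 (mod 19) since 7·11 = 77 ≡ 1, so λ ≡ 16.
  x = λ² - 14 - 2 = 256 - 16 ≡ 12; y = λ·(14 - 12) - 16 ≡ 16. → (12, 16)
6P: (12, 16) + (2, 14). λ = (14 - 16)/(2 - 12) ≡ 17/9 mod 19. 9⁻¹ ≡ 17 (mod 19), so λ ≡ 4.
  x = λ² - 12 - 2 = 16 - 14 ≡ 2; y = λ·(12 - 2) - 16 ≡ 5. → (2, 5)
7P: (2, 5) + (2, 14): same x and y₁ ≡ -y₂, so the sum is O.
7P = O, so the order is 7.

7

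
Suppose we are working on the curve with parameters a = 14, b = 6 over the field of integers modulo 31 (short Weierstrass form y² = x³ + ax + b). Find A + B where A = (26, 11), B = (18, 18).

(26, 11) + (18, 18). λ = (18 - 11)/(18 - 26) ≡ 7/23 mod 31. 23⁻¹ ≡ 27 (mod 31), so λ ≡ 3.
  x = λ² - 26 - 18 = 9 - 44 ≡ 27; y = λ·(26 - 27) - 11 ≡ 17. → (27, 17)

(27, 17)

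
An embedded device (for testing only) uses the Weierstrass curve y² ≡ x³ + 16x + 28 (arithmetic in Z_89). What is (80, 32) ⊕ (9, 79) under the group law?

(45, 5)

(80, 32) + (9, 79). λ = (79 - 32)/(9 - 80) ≡ 47/18 mod 89. 18⁻¹ ≡ 5 (mod 89), so λ ≡ 57.
  x = λ² - 80 - 9 = 3249 - 89 ≡ 45; y = λ·(80 - 45) - 32 ≡ 5. → (45, 5)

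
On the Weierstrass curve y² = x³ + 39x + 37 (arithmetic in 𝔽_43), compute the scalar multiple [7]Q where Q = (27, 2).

Double-and-add on 7 = (111)₂. Start with Q = (27, 2) for the leading 1-bit.
double: tangent at (27, 2): λ = (3·27² + 39)/(2·2) ≡ 33/4. 4⁻¹ ≡ 11 (mod 43), so λ ≡ 33·11 ≡ 19.
  x = λ² - 27 - 27 = 361 - 54 ≡ 6; y = λ·(27 - 6) - 2 ≡ 10. → (6, 10)
add Q: (6, 10) + (27, 2). λ = (2 - 10)/(27 - 6) ≡ 35/21 mod 43. 21⁻¹ ≡ 41 (mod 43) since 21·41 = 861 ≡ 1, so λ ≡ 16.
  x = λ² - 6 - 27 = 256 - 33 ≡ 8; y = λ·(6 - 8) - 10 ≡ 1. → (8, 1)
double: tangent at (8, 1): λ = (3·8² + 39)/(2·1) ≡ 16/2. 2⁻¹ ≡ 22 (mod 43), so λ ≡ 16·22 ≡ 8.
  x = λ² - 8 - 8 = 64 - 16 ≡ 5; y = λ·(8 - 5) - 1 ≡ 23. → (5, 23)
add Q: (5, 23) + (27, 2). λ = (2 - 23)/(27 - 5) ≡ 22/22 mod 43. 22⁻¹ ≡ 2 (mod 43) since 22·2 = 44 ≡ 1, so λ ≡ 1.
  x = λ² - 5 - 27 = 1 - 32 ≡ 12; y = λ·(5 - 12) - 23 ≡ 13. → (12, 13)

(12, 13)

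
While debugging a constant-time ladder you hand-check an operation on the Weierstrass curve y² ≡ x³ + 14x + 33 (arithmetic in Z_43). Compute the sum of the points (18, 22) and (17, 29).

(14, 36)

(18, 22) + (17, 29). λ = (29 - 22)/(17 - 18) ≡ 7/42 mod 43. 42⁻¹ ≡ 42 (mod 43), so λ ≡ 36.
  x = λ² - 18 - 17 = 1296 - 35 ≡ 14; y = λ·(18 - 14) - 22 ≡ 36. → (14, 36)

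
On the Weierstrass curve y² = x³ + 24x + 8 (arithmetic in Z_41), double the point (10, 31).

(3, 36)

tangent at (10, 31): λ = (3·10² + 24)/(2·31) ≡ 37/21. 21⁻¹ ≡ 2 (mod 41) since 21·2 = 42 ≡ 1, so λ ≡ 37·2 ≡ 33.
  x = λ² - 10 - 10 = 1089 - 20 ≡ 3; y = λ·(10 - 3) - 31 ≡ 36. → (3, 36)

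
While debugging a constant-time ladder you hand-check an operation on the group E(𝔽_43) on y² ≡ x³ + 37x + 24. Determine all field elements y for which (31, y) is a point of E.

x³ + 37x + 24 = 30962 ≡ 2 (mod 43).
2 is a non-residue mod 43; no y exists.

none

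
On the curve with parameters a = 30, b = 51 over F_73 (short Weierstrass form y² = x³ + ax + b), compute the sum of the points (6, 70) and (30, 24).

(6, 70) + (30, 24). λ = (24 - 70)/(30 - 6) ≡ 27/24 mod 73. 24⁻¹ ≡ 70 (mod 73), so λ ≡ 65.
  x = λ² - 6 - 30 = 4225 - 36 ≡ 28; y = λ·(6 - 28) - 70 ≡ 33. → (28, 33)

(28, 33)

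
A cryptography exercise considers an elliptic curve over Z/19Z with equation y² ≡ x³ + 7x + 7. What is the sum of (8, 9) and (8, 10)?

The two points share x = 8 and their y-coordinates satisfy 9 + 10 ≡ 0 (mod 19), so they are inverses. Their sum is ∞.

O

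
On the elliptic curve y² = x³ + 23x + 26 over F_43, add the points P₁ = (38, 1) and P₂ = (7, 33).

(29, 23)

(38, 1) + (7, 33). λ = (33 - 1)/(7 - 38) ≡ 32/12 mod 43. 12⁻¹ ≡ 18 (mod 43), so λ ≡ 17.
  x = λ² - 38 - 7 = 289 - 45 ≡ 29; y = λ·(38 - 29) - 1 ≡ 23. → (29, 23)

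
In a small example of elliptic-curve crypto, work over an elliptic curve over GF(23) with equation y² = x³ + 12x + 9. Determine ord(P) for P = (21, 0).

2P: (21, 0) + (21, 0): same x and y₁ ≡ -y₂, so the sum is 𝒪.
2P = 𝒪, so the order is 2.

2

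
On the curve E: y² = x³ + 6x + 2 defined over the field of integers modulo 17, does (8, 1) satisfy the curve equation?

y² = 1² ≡ 1; x³ + 6x + 2 = 562 ≡ 1 (mod 17). 1 = 1.

yes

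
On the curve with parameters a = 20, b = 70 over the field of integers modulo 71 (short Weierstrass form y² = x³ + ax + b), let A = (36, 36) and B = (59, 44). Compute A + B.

(36, 36) + (59, 44). λ = (44 - 36)/(59 - 36) ≡ 8/23 mod 71. 23⁻¹ ≡ 34 (mod 71), so λ ≡ 59.
  x = λ² - 36 - 59 = 3481 - 95 ≡ 49; y = λ·(36 - 49) - 36 ≡ 49. → (49, 49)

(49, 49)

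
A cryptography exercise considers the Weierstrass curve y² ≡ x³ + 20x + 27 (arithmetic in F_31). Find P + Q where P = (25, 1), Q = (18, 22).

(25, 1) + (18, 22). λ = (22 - 1)/(18 - 25) ≡ 21/24 mod 31. 24⁻¹ ≡ 22 (mod 31), so λ ≡ 28.
  x = λ² - 25 - 18 = 784 - 43 ≡ 28; y = λ·(25 - 28) - 1 ≡ 8. → (28, 8)

(28, 8)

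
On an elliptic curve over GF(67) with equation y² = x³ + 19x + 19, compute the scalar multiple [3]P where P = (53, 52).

Repeated addition: build up to 3P.
2P: tangent at (53, 52): λ = (3·53² + 19)/(2·52) ≡ 4/37. 37⁻¹ ≡ 29 (mod 67) since 37·29 = 1073 ≡ 1, so λ ≡ 4·29 ≡ 49.
  x = λ² - 53 - 53 = 2401 - 106 ≡ 17; y = λ·(53 - 17) - 52 ≡ 37. → (17, 37)
3P: (17, 37) + (53, 52). λ = (52 - 37)/(53 - 17) ≡ 15/36 mod 67. 36⁻¹ ≡ 54 (mod 67), so λ ≡ 6.
  x = λ² - 17 - 53 = 36 - 70 ≡ 33; y = λ·(17 - 33) - 37 ≡ 1. → (33, 1)

(33, 1)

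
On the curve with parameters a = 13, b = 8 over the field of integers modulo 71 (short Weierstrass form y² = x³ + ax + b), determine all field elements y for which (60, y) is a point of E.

x³ + 13x + 8 = 216788 ≡ 25 (mod 71).
Square roots of 25 mod 71: 5 and 66 (since 5² = 25 ≡ 25).

5, 66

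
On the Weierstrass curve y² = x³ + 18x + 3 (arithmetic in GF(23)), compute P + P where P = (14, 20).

(7, 9)

tangent at (14, 20): λ = (3·14² + 18)/(2·20) ≡ 8/17. 17⁻¹ ≡ 19 (mod 23) since 17·19 = 323 ≡ 1, so λ ≡ 8·19 ≡ 14.
  x = λ² - 14 - 14 = 196 - 28 ≡ 7; y = λ·(14 - 7) - 20 ≡ 9. → (7, 9)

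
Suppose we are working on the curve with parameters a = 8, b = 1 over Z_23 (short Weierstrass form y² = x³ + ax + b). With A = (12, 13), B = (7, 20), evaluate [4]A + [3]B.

First 4A:
Repeated addition: build up to 4A.
2A: tangent at (12, 13): λ = (3·12² + 8)/(2·13) ≡ 3/3. 3⁻¹ ≡ 8 (mod 23), so λ ≡ 3·8 ≡ 1.
  x = λ² - 12 - 12 = 1 - 24 ≡ 0; y = λ·(12 - 0) - 13 ≡ 22. → (0, 22)
3A: (0, 22) + (12, 13). λ = (13 - 22)/(12 - 0) ≡ 14/12 mod 23. 12⁻¹ ≡ 2 (mod 23), so λ ≡ 5.
  x = λ² - 0 - 12 = 25 - 12 ≡ 13; y = λ·(0 - 13) - 22 ≡ 5. → (13, 5)
4A: (13, 5) + (12, 13). λ = (13 - 5)/(12 - 13) ≡ 8/22 mod 23. 22⁻¹ ≡ 22 (mod 23), so λ ≡ 15.
  x = λ² - 13 - 12 = 225 - 25 ≡ 16; y = λ·(13 - 16) - 5 ≡ 19. → (16, 19)
4A = (16, 19).
Next 3B:
Repeated addition: build up to 3B.
2B: tangent at (7, 20): λ = (3·7² + 8)/(2·20) ≡ 17/17. 17⁻¹ ≡ 19 (mod 23), so λ ≡ 17·19 ≡ 1.
  x = λ² - 7 - 7 = 1 - 14 ≡ 10; y = λ·(7 - 10) - 20 ≡ 0. → (10, 0)
3B: (10, 0) + (7, 20). λ = (20 - 0)/(7 - 10) ≡ 20/20 mod 23. 20⁻¹ ≡ 15 (mod 23), so λ ≡ 1.
  x = λ² - 10 - 7 = 1 - 17 ≡ 7; y = λ·(10 - 7) - 0 ≡ 3. → (7, 3)
3B = (7, 3).
Finally 4A + 3B:
(16, 19) + (7, 3). λ = (3 - 19)/(7 - 16) ≡ 7/14 mod 23. 14⁻¹ ≡ 5 (mod 23), so λ ≡ 12.
  x = λ² - 16 - 7 = 144 - 23 ≡ 6; y = λ·(16 - 6) - 19 ≡ 9. → (6, 9)

(6, 9)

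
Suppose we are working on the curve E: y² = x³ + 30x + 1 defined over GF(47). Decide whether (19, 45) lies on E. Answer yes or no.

yes

y² = 45² ≡ 4; x³ + 30x + 1 = 7430 ≡ 4 (mod 47). 4 = 4.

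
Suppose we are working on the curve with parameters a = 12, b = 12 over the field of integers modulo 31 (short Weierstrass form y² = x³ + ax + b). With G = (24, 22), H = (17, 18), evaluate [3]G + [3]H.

(15, 8)

First 3G:
Repeated addition: build up to 3G.
2G: tangent at (24, 22): λ = (3·24² + 12)/(2·22) ≡ 4/13. 13⁻¹ ≡ 12 (mod 31) since 13·12 = 156 ≡ 1, so λ ≡ 4·12 ≡ 17.
  x = λ² - 24 - 24 = 289 - 48 ≡ 24; y = λ·(24 - 24) - 22 ≡ 9. → (24, 9)
3G: (24, 9) + (24, 22): same x and y₁ ≡ -y₂, so the sum is O.
3G = O.
Next 3H:
Repeated addition: build up to 3H.
2H: tangent at (17, 18): λ = (3·17² + 12)/(2·18) ≡ 11/5. 5⁻¹ ≡ 25 (mod 31) since 5·25 = 125 ≡ 1, so λ ≡ 11·25 ≡ 27.
  x = λ² - 17 - 17 = 729 - 34 ≡ 13; y = λ·(17 - 13) - 18 ≡ 28. → (13, 28)
3H: (13, 28) + (17, 18). λ = (18 - 28)/(17 - 13) ≡ 21/4 mod 31. 4⁻¹ ≡ 8 (mod 31) since 4·8 = 32 ≡ 1, so λ ≡ 13.
  x = λ² - 13 - 17 = 169 - 30 ≡ 15; y = λ·(13 - 15) - 28 ≡ 8. → (15, 8)
3H = (15, 8).
Finally 3G + 3H:
O + (15, 8) = (15, 8) (identity).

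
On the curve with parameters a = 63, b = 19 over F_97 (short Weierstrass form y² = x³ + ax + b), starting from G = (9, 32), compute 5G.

(8, 29)

Repeated addition: build up to 5G.
2G: tangent at (9, 32): λ = (3·9² + 63)/(2·32) ≡ 15/64. 64⁻¹ ≡ 47 (mod 97), so λ ≡ 15·47 ≡ 26.
  x = λ² - 9 - 9 = 676 - 18 ≡ 76; y = λ·(9 - 76) - 32 ≡ 69. → (76, 69)
3G: (76, 69) + (9, 32). λ = (32 - 69)/(9 - 76) ≡ 60/30 mod 97. 30⁻¹ ≡ 55 (mod 97) since 30·55 = 1650 ≡ 1, so λ ≡ 2.
  x = λ² - 76 - 9 = 4 - 85 ≡ 16; y = λ·(76 - 16) - 69 ≡ 51. → (16, 51)
4G: (16, 51) + (9, 32). λ = (32 - 51)/(9 - 16) ≡ 78/90 mod 97. 90⁻¹ ≡ 83 (mod 97), so λ ≡ 72.
  x = λ² - 16 - 9 = 5184 - 25 ≡ 18; y = λ·(16 - 18) - 51 ≡ 96. → (18, 96)
5G: (18, 96) + (9, 32). λ = (32 - 96)/(9 - 18) ≡ 33/88 mod 97. 88⁻¹ ≡ 43 (mod 97), so λ ≡ 61.
  x = λ² - 18 - 9 = 3721 - 27 ≡ 8; y = λ·(18 - 8) - 96 ≡ 29. → (8, 29)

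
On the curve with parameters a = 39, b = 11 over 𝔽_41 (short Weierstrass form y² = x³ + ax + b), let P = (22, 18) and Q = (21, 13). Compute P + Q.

(23, 18)

(22, 18) + (21, 13). λ = (13 - 18)/(21 - 22) ≡ 36/40 mod 41. 40⁻¹ ≡ 40 (mod 41) since 40·40 = 1600 ≡ 1, so λ ≡ 5.
  x = λ² - 22 - 21 = 25 - 43 ≡ 23; y = λ·(22 - 23) - 18 ≡ 18. → (23, 18)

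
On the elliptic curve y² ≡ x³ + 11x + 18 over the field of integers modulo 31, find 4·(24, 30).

(24, 30)

Write G = (24, 30).
Double-and-add on 4 = (100)₂. Start with G = (24, 30) for the leading 1-bit.
double: tangent at (24, 30): λ = (3·24² + 11)/(2·30) ≡ 3/29. 29⁻¹ ≡ 15 (mod 31), so λ ≡ 3·15 ≡ 14.
  x = λ² - 24 - 24 = 196 - 48 ≡ 24; y = λ·(24 - 24) - 30 ≡ 1. → (24, 1)
double: tangent at (24, 1): λ = (3·24² + 11)/(2·1) ≡ 3/2. 2⁻¹ ≡ 16 (mod 31) since 2·16 = 32 ≡ 1, so λ ≡ 3·16 ≡ 17.
  x = λ² - 24 - 24 = 289 - 48 ≡ 24; y = λ·(24 - 24) - 1 ≡ 30. → (24, 30)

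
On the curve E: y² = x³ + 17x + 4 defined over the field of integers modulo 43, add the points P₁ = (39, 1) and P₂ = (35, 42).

(39, 1) + (35, 42). λ = (42 - 1)/(35 - 39) ≡ 41/39 mod 43. 39⁻¹ ≡ 32 (mod 43) since 39·32 = 1248 ≡ 1, so λ ≡ 22.
  x = λ² - 39 - 35 = 484 - 74 ≡ 23; y = λ·(39 - 23) - 1 ≡ 7. → (23, 7)

(23, 7)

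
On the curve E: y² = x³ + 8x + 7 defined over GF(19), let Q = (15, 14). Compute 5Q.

Double-and-add on 5 = (101)₂. Start with Q = (15, 14) for the leading 1-bit.
double: tangent at (15, 14): λ = (3·15² + 8)/(2·14) ≡ 18/9. 9⁻¹ ≡ 17 (mod 19), so λ ≡ 18·17 ≡ 2.
  x = λ² - 15 - 15 = 4 - 30 ≡ 12; y = λ·(15 - 12) - 14 ≡ 11. → (12, 11)
double: tangent at (12, 11): λ = (3·12² + 8)/(2·11) ≡ 3/3. 3⁻¹ ≡ 13 (mod 19) since 3·13 = 39 ≡ 1, so λ ≡ 3·13 ≡ 1.
  x = λ² - 12 - 12 = 1 - 24 ≡ 15; y = λ·(12 - 15) - 11 ≡ 5. → (15, 5)
add Q: (15, 5) + (15, 14): same x and y₁ ≡ -y₂, so the sum is the point at infinity.

O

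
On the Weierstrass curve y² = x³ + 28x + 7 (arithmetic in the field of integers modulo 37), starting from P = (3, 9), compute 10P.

Double-and-add on 10 = (1010)₂. Start with P = (3, 9) for the leading 1-bit.
double: tangent at (3, 9): λ = (3·3² + 28)/(2·9) ≡ 18/18. 18⁻¹ ≡ 35 (mod 37), so λ ≡ 18·35 ≡ 1.
  x = λ² - 3 - 3 = 1 - 6 ≡ 32; y = λ·(3 - 32) - 9 ≡ 36. → (32, 36)
double: tangent at (32, 36): λ = (3·32² + 28)/(2·36) ≡ 29/35. 35⁻¹ ≡ 18 (mod 37), so λ ≡ 29·18 ≡ 4.
  x = λ² - 32 - 32 = 16 - 64 ≡ 26; y = λ·(32 - 26) - 36 ≡ 25. → (26, 25)
add P: (26, 25) + (3, 9). λ = (9 - 25)/(3 - 26) ≡ 21/14 mod 37. 14⁻¹ ≡ 8 (mod 37) since 14·8 = 112 ≡ 1, so λ ≡ 20.
  x = λ² - 26 - 3 = 400 - 29 ≡ 1; y = λ·(26 - 1) - 25 ≡ 31. → (1, 31)
double: tangent at (1, 31): λ = (3·1² + 28)/(2·31) ≡ 31/25. 25⁻¹ ≡ 3 (mod 37) since 25·3 = 75 ≡ 1, so λ ≡ 31·3 ≡ 19.
  x = λ² - 1 - 1 = 361 - 2 ≡ 26; y = λ·(1 - 26) - 31 ≡ 12. → (26, 12)

(26, 12)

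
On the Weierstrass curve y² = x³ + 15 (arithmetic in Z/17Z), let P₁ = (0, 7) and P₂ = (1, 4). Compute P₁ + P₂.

(0, 7) + (1, 4). λ = (4 - 7)/(1 - 0) ≡ 14/1 mod 17. 1⁻¹ ≡ 1 (mod 17) since 1·1 = 1 ≡ 1, so λ ≡ 14.
  x = λ² - 0 - 1 = 196 - 1 ≡ 8; y = λ·(0 - 8) - 7 ≡ 0. → (8, 0)

(8, 0)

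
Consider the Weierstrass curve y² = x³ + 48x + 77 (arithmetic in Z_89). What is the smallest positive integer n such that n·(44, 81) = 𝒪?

5

2P: tangent at (44, 81): λ = (3·44² + 48)/(2·81) ≡ 71/73. 73⁻¹ ≡ 50 (mod 89), so λ ≡ 71·50 ≡ 79.
  x = λ² - 44 - 44 = 6241 - 88 ≡ 12; y = λ·(44 - 12) - 81 ≡ 44. → (12, 44)
3P: (12, 44) + (44, 81). λ = (81 - 44)/(44 - 12) ≡ 37/32 mod 89. 32⁻¹ ≡ 64 (mod 89), so λ ≡ 54.
  x = λ² - 12 - 44 = 2916 - 56 ≡ 12; y = λ·(12 - 12) - 44 ≡ 45. → (12, 45)
4P: (12, 45) + (44, 81). λ = (81 - 45)/(44 - 12) ≡ 36/32 mod 89. 32⁻¹ ≡ 64 (mod 89) since 32·64 = 2048 ≡ 1, so λ ≡ 79.
  x = λ² - 12 - 44 = 6241 - 56 ≡ 44; y = λ·(12 - 44) - 45 ≡ 8. → (44, 8)
5P: (44, 8) + (44, 81): same x and y₁ ≡ -y₂, so the sum is 𝒪.
5P = 𝒪, so the order is 5.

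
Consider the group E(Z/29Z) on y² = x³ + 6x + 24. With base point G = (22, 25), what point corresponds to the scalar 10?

Double-and-add on 10 = (1010)₂. Start with G = (22, 25) for the leading 1-bit.
double: tangent at (22, 25): λ = (3·22² + 6)/(2·25) ≡ 8/21. 21⁻¹ ≡ 18 (mod 29) since 21·18 = 378 ≡ 1, so λ ≡ 8·18 ≡ 28.
  x = λ² - 22 - 22 = 784 - 44 ≡ 15; y = λ·(22 - 15) - 25 ≡ 26. → (15, 26)
double: tangent at (15, 26): λ = (3·15² + 6)/(2·26) ≡ 14/23. 23⁻¹ ≡ 24 (mod 29), so λ ≡ 14·24 ≡ 17.
  x = λ² - 15 - 15 = 289 - 30 ≡ 27; y = λ·(15 - 27) - 26 ≡ 2. → (27, 2)
add G: (27, 2) + (22, 25). λ = (25 - 2)/(22 - 27) ≡ 23/24 mod 29. 24⁻¹ ≡ 23 (mod 29), so λ ≡ 7.
  x = λ² - 27 - 22 = 49 - 49 ≡ 0; y = λ·(27 - 0) - 2 ≡ 13. → (0, 13)
double: tangent at (0, 13): λ = (3·0² + 6)/(2·13) ≡ 6/26. 26⁻¹ ≡ 19 (mod 29) since 26·19 = 494 ≡ 1, so λ ≡ 6·19 ≡ 27.
  x = λ² - 0 - 0 = 729 - 0 ≡ 4; y = λ·(0 - 4) - 13 ≡ 24. → (4, 24)

(4, 24)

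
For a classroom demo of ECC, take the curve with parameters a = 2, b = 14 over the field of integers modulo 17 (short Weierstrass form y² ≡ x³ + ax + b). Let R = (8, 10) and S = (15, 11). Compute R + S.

(2, 3)

(8, 10) + (15, 11). λ = (11 - 10)/(15 - 8) ≡ 1/7 mod 17. 7⁻¹ ≡ 5 (mod 17) since 7·5 = 35 ≡ 1, so λ ≡ 5.
  x = λ² - 8 - 15 = 25 - 23 ≡ 2; y = λ·(8 - 2) - 10 ≡ 3. → (2, 3)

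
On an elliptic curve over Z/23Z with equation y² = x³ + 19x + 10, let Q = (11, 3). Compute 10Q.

(7, 7)

Repeated addition: build up to 10Q.
2Q: tangent at (11, 3): λ = (3·11² + 19)/(2·3) ≡ 14/6. 6⁻¹ ≡ 4 (mod 23), so λ ≡ 14·4 ≡ 10.
  x = λ² - 11 - 11 = 100 - 22 ≡ 9; y = λ·(11 - 9) - 3 ≡ 17. → (9, 17)
3Q: (9, 17) + (11, 3). λ = (3 - 17)/(11 - 9) ≡ 9/2 mod 23. 2⁻¹ ≡ 12 (mod 23), so λ ≡ 16.
  x = λ² - 9 - 11 = 256 - 20 ≡ 6; y = λ·(9 - 6) - 17 ≡ 8. → (6, 8)
4Q: (6, 8) + (11, 3). λ = (3 - 8)/(11 - 6) ≡ 18/5 mod 23. 5⁻¹ ≡ 14 (mod 23) since 5·14 = 70 ≡ 1, so λ ≡ 22.
  x = λ² - 6 - 11 = 484 - 17 ≡ 7; y = λ·(6 - 7) - 8 ≡ 16. → (7, 16)
5Q: (7, 16) + (11, 3). λ = (3 - 16)/(11 - 7) ≡ 10/4 mod 23. 4⁻¹ ≡ 6 (mod 23) since 4·6 = 24 ≡ 1, so λ ≡ 14.
  x = λ² - 7 - 11 = 196 - 18 ≡ 17; y = λ·(7 - 17) - 16 ≡ 5. → (17, 5)
6Q: (17, 5) + (11, 3). λ = (3 - 5)/(11 - 17) ≡ 21/17 mod 23. 17⁻¹ ≡ 19 (mod 23), so λ ≡ 8.
  x = λ² - 17 - 11 = 64 - 28 ≡ 13; y = λ·(17 - 13) - 5 ≡ 4. → (13, 4)
7Q: (13, 4) + (11, 3). λ = (3 - 4)/(11 - 13) ≡ 22/21 mod 23. 21⁻¹ ≡ 11 (mod 23), so λ ≡ 12.
  x = λ² - 13 - 11 = 144 - 24 ≡ 5; y = λ·(13 - 5) - 4 ≡ 0. → (5, 0)
8Q: (5, 0) + (11, 3). λ = (3 - 0)/(11 - 5) ≡ 3/6 mod 23. 6⁻¹ ≡ 4 (mod 23), so λ ≡ 12.
  x = λ² - 5 - 11 = 144 - 16 ≡ 13; y = λ·(5 - 13) - 0 ≡ 19. → (13, 19)
9Q: (13, 19) + (11, 3). λ = (3 - 19)/(11 - 13) ≡ 7/21 mod 23. 21⁻¹ ≡ 11 (mod 23) since 21·11 = 231 ≡ 1, so λ ≡ 8.
  x = λ² - 13 - 11 = 64 - 24 ≡ 17; y = λ·(13 - 17) - 19 ≡ 18. → (17, 18)
10Q: (17, 18) + (11, 3). λ = (3 - 18)/(11 - 17) ≡ 8/17 mod 23. 17⁻¹ ≡ 19 (mod 23) since 17·19 = 323 ≡ 1, so λ ≡ 14.
  x = λ² - 17 - 11 = 196 - 28 ≡ 7; y = λ·(17 - 7) - 18 ≡ 7. → (7, 7)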